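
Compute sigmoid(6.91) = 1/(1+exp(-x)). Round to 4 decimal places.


sigma(6.91) = 1/(1+e^(-6.91)) = 1/(1+0.000998) = 1/1.000998 = 0.9990.

0.9990


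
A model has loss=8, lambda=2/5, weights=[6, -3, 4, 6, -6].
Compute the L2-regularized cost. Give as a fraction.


L2 sq norm = sum(w^2) = 133. J = 8 + 2/5 * 133 = 306/5.

306/5


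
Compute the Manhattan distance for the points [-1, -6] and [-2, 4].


d = sum of absolute differences: |-1--2|=1 + |-6-4|=10 = 11.

11


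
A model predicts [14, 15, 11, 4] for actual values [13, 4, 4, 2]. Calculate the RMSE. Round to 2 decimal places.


MSE = 43.7500. RMSE = sqrt(43.7500) = 6.61.

6.61


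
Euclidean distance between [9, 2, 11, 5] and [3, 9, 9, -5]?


d = sqrt(sum of squared differences). (9-3)^2=36, (2-9)^2=49, (11-9)^2=4, (5--5)^2=100. Sum = 189.

sqrt(189)


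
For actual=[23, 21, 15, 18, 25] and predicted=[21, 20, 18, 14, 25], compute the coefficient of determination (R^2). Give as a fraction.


Mean(y) = 102/5. SS_res = 30. SS_tot = 316/5. R^2 = 1 - 30/(316/5) = 83/158.

83/158


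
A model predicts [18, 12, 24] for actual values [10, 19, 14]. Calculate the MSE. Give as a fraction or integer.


MSE = (1/3) * ((10-18)^2=64 + (19-12)^2=49 + (14-24)^2=100). Sum = 213. MSE = 71.

71


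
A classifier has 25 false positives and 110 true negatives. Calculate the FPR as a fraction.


FPR = FP / (FP + TN) = 25 / 135 = 5/27.

5/27


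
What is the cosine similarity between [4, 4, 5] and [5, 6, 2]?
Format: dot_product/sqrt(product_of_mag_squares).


dot = 54. |a|^2 = 57, |b|^2 = 65. cos = 54/sqrt(3705).

54/sqrt(3705)


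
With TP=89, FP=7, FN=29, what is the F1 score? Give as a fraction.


Precision = 89/96 = 89/96. Recall = 89/118 = 89/118. F1 = 2*P*R/(P+R) = 89/107.

89/107


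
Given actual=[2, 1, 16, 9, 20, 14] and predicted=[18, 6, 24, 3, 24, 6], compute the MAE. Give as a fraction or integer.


MAE = (1/6) * (|2-18|=16 + |1-6|=5 + |16-24|=8 + |9-3|=6 + |20-24|=4 + |14-6|=8). Sum = 47. MAE = 47/6.

47/6


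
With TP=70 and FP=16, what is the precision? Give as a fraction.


Precision = TP / (TP + FP) = 70 / 86 = 35/43.

35/43


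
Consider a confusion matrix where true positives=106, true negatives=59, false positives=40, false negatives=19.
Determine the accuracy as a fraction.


Accuracy = (TP + TN) / (TP + TN + FP + FN) = (106 + 59) / 224 = 165/224.

165/224


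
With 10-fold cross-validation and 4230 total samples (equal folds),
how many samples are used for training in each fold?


Each validation fold has 4230/10 = 423 samples. Training set = 4230 - 423 = 3807.

3807


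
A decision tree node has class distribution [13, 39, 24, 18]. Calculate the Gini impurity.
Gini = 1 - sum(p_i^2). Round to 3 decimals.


Total = 94. Proportions: 13/94, 39/94, 24/94, 18/94. sum(p_i^2) = 0.2931. Gini = 1 - 0.2931 = 0.7069, which rounds to 0.707.

0.707


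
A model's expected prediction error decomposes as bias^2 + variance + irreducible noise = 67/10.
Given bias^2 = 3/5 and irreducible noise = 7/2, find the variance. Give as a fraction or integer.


Total error = bias^2 + variance + irreducible noise. So variance = 67/10 - 3/5 - 7/2 = 13/5.

13/5


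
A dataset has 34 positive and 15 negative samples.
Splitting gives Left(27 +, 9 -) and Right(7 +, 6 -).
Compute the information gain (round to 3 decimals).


H(parent) = 0.8886. H(left) = 0.8113, H(right) = 0.9957. Weighted = (36/49)*0.8113 + (13/49)*0.9957 = 0.8602. IG = 0.8886 - 0.8602 = 0.0284, which rounds to 0.028.

0.028


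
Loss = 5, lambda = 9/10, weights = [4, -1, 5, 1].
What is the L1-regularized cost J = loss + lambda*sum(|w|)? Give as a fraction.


L1 norm = sum(|w|) = 11. J = 5 + 9/10 * 11 = 149/10.

149/10


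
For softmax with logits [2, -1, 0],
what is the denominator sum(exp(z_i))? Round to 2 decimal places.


Denom = e^2=7.3891 + e^-1=0.3679 + e^0=1.0000. Sum = 8.7570, which rounds to 8.76.

8.76


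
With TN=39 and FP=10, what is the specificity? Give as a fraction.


Specificity = TN / (TN + FP) = 39 / 49 = 39/49.

39/49


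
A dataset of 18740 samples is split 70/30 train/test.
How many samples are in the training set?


Test set = 18740 * 30% = 5622. Training set = 18740 - 5622 = 13118.

13118


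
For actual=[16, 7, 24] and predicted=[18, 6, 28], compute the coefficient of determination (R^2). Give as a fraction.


Mean(y) = 47/3. SS_res = 21. SS_tot = 434/3. R^2 = 1 - 21/(434/3) = 53/62.

53/62


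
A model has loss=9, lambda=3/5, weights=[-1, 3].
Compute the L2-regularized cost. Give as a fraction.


L2 sq norm = sum(w^2) = 10. J = 9 + 3/5 * 10 = 15.

15


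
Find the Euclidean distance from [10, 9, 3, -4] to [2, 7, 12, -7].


d = sqrt(sum of squared differences). (10-2)^2=64, (9-7)^2=4, (3-12)^2=81, (-4--7)^2=9. Sum = 158.

sqrt(158)


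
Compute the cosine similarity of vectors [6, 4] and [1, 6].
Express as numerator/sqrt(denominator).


dot = 30. |a|^2 = 52, |b|^2 = 37. cos = 30/sqrt(1924).

30/sqrt(1924)


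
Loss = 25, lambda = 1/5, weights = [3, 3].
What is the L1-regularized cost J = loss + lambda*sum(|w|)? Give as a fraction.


L1 norm = sum(|w|) = 6. J = 25 + 1/5 * 6 = 131/5.

131/5


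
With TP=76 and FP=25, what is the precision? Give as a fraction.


Precision = TP / (TP + FP) = 76 / 101 = 76/101.

76/101


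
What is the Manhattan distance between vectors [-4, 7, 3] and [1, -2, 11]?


d = sum of absolute differences: |-4-1|=5 + |7--2|=9 + |3-11|=8 = 22.

22


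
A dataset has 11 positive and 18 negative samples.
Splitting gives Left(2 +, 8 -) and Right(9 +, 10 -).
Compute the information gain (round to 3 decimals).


H(parent) = 0.9576. H(left) = 0.7219, H(right) = 0.9980. Weighted = (10/29)*0.7219 + (19/29)*0.9980 = 0.9028. IG = 0.9576 - 0.9028 = 0.0548, which rounds to 0.055.

0.055


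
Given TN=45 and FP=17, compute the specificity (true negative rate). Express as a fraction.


Specificity = TN / (TN + FP) = 45 / 62 = 45/62.

45/62


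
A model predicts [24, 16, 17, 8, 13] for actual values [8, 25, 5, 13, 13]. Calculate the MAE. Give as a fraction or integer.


MAE = (1/5) * (|8-24|=16 + |25-16|=9 + |5-17|=12 + |13-8|=5 + |13-13|=0). Sum = 42. MAE = 42/5.

42/5


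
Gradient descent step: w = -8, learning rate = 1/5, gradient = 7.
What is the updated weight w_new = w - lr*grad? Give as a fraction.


w_new = -8 - 1/5 * 7 = -8 - 7/5 = -47/5.

-47/5


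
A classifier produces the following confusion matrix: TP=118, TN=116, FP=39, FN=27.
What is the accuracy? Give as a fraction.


Accuracy = (TP + TN) / (TP + TN + FP + FN) = (118 + 116) / 300 = 39/50.

39/50


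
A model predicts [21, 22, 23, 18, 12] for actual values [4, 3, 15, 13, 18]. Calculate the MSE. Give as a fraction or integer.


MSE = (1/5) * ((4-21)^2=289 + (3-22)^2=361 + (15-23)^2=64 + (13-18)^2=25 + (18-12)^2=36). Sum = 775. MSE = 155.

155


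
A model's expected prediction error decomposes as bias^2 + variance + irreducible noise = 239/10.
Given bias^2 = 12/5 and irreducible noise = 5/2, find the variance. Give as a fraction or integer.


Total error = bias^2 + variance + irreducible noise. So variance = 239/10 - 12/5 - 5/2 = 19.

19


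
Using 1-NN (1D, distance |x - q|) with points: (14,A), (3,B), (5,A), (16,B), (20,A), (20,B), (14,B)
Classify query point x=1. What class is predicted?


Distances: |14-1|=13, |3-1|=2, |5-1|=4, |16-1|=15, |20-1|=19, |20-1|=19, |14-1|=13. 1 nearest: (3,B). Counts: {'B': 1}. Majority class: B.

B


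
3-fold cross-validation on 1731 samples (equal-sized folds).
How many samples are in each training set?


Each validation fold has 1731/3 = 577 samples. Training set = 1731 - 577 = 1154.

1154


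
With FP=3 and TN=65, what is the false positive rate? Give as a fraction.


FPR = FP / (FP + TN) = 3 / 68 = 3/68.

3/68


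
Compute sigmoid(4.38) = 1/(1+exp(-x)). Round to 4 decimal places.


sigma(4.38) = 1/(1+e^(-4.38)) = 1/(1+0.012525) = 1/1.012525 = 0.9876.

0.9876


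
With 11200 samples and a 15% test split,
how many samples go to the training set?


Test set = 11200 * 15% = 1680. Training set = 11200 - 1680 = 9520.

9520


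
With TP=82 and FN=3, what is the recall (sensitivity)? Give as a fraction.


Recall = TP / (TP + FN) = 82 / 85 = 82/85.

82/85


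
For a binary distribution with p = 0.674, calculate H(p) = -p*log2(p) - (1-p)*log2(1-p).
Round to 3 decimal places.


H = -0.674*log2(0.674) - 0.326*log2(0.326) = 0.911.

0.911


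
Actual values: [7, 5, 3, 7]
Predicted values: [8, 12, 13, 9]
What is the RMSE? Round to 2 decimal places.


MSE = 38.5000. RMSE = sqrt(38.5000) = 6.20.

6.20


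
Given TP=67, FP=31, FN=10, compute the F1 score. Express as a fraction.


Precision = 67/98 = 67/98. Recall = 67/77 = 67/77. F1 = 2*P*R/(P+R) = 134/175.

134/175


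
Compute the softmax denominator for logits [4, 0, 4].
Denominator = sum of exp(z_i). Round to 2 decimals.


Denom = e^4=54.5982 + e^0=1.0000 + e^4=54.5982. Sum = 110.1964, which rounds to 110.20.

110.20


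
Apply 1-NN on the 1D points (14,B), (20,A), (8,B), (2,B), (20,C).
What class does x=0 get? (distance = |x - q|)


Distances: |14-0|=14, |20-0|=20, |8-0|=8, |2-0|=2, |20-0|=20. 1 nearest: (2,B). Counts: {'B': 1}. Majority class: B.

B


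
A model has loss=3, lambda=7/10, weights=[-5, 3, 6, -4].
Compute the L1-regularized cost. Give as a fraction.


L1 norm = sum(|w|) = 18. J = 3 + 7/10 * 18 = 78/5.

78/5


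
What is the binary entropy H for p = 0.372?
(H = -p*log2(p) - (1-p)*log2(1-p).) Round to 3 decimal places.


H = -0.372*log2(0.372) - 0.628*log2(0.628) = 0.952.

0.952


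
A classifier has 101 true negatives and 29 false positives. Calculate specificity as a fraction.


Specificity = TN / (TN + FP) = 101 / 130 = 101/130.

101/130


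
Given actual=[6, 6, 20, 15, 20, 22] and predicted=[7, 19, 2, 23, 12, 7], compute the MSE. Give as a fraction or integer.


MSE = (1/6) * ((6-7)^2=1 + (6-19)^2=169 + (20-2)^2=324 + (15-23)^2=64 + (20-12)^2=64 + (22-7)^2=225). Sum = 847. MSE = 847/6.

847/6


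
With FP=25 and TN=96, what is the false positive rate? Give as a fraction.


FPR = FP / (FP + TN) = 25 / 121 = 25/121.

25/121


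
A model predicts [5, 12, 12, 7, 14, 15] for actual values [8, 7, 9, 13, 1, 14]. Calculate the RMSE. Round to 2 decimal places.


MSE = 41.5000. RMSE = sqrt(41.5000) = 6.44.

6.44


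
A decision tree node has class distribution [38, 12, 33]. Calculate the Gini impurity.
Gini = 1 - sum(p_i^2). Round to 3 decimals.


Total = 83. Proportions: 38/83, 12/83, 33/83. sum(p_i^2) = 0.3886. Gini = 1 - 0.3886 = 0.6114, which rounds to 0.611.

0.611


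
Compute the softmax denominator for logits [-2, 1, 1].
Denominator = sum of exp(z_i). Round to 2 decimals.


Denom = e^-2=0.1353 + e^1=2.7183 + e^1=2.7183. Sum = 5.5719, which rounds to 5.57.

5.57


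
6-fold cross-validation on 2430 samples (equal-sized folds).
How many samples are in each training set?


Each validation fold has 2430/6 = 405 samples. Training set = 2430 - 405 = 2025.

2025


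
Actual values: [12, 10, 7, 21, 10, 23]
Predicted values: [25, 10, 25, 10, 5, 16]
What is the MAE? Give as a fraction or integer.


MAE = (1/6) * (|12-25|=13 + |10-10|=0 + |7-25|=18 + |21-10|=11 + |10-5|=5 + |23-16|=7). Sum = 54. MAE = 9.

9


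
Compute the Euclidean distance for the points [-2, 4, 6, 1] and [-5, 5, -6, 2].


d = sqrt(sum of squared differences). (-2--5)^2=9, (4-5)^2=1, (6--6)^2=144, (1-2)^2=1. Sum = 155.

sqrt(155)


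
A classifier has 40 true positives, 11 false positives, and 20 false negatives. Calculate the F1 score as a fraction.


Precision = 40/51 = 40/51. Recall = 40/60 = 2/3. F1 = 2*P*R/(P+R) = 80/111.

80/111


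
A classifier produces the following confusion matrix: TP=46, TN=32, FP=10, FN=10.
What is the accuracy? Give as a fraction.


Accuracy = (TP + TN) / (TP + TN + FP + FN) = (46 + 32) / 98 = 39/49.

39/49


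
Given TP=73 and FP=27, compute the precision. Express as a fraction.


Precision = TP / (TP + FP) = 73 / 100 = 73/100.

73/100


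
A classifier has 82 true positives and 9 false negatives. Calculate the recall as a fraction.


Recall = TP / (TP + FN) = 82 / 91 = 82/91.

82/91


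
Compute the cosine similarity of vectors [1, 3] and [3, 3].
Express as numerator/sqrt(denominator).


dot = 12. |a|^2 = 10, |b|^2 = 18. cos = 12/sqrt(180).

12/sqrt(180)


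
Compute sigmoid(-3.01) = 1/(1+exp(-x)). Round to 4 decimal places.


sigma(-3.01) = 1/(1+e^(3.01)) = 1/(1+20.287400) = 1/21.287400 = 0.0470.

0.0470


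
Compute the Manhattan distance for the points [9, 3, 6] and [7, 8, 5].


d = sum of absolute differences: |9-7|=2 + |3-8|=5 + |6-5|=1 = 8.

8


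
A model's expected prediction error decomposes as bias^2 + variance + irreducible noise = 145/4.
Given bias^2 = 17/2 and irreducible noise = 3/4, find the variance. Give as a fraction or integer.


Total error = bias^2 + variance + irreducible noise. So variance = 145/4 - 17/2 - 3/4 = 27.

27


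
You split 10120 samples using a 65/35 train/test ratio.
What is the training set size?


Test set = 10120 * 35% = 3542. Training set = 10120 - 3542 = 6578.

6578


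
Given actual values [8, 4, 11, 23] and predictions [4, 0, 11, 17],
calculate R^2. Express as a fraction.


Mean(y) = 23/2. SS_res = 68. SS_tot = 201. R^2 = 1 - 68/(201) = 133/201.

133/201


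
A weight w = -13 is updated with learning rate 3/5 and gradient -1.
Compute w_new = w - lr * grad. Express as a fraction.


w_new = -13 - 3/5 * -1 = -13 - -3/5 = -62/5.

-62/5


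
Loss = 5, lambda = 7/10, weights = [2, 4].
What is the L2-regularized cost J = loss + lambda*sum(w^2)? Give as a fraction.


L2 sq norm = sum(w^2) = 20. J = 5 + 7/10 * 20 = 19.

19


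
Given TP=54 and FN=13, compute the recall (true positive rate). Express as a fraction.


Recall = TP / (TP + FN) = 54 / 67 = 54/67.

54/67


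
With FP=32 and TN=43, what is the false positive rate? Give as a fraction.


FPR = FP / (FP + TN) = 32 / 75 = 32/75.

32/75


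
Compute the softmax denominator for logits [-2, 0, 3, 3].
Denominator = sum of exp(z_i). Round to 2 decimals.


Denom = e^-2=0.1353 + e^0=1.0000 + e^3=20.0855 + e^3=20.0855. Sum = 41.3063, which rounds to 41.31.

41.31


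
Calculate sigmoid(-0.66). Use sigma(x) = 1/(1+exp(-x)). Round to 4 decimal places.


sigma(-0.66) = 1/(1+e^(0.66)) = 1/(1+1.934792) = 1/2.934792 = 0.3407.

0.3407


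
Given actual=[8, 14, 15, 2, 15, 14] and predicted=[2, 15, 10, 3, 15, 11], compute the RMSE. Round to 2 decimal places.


MSE = 12.0000. RMSE = sqrt(12.0000) = 3.46.

3.46


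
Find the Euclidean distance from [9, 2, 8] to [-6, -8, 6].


d = sqrt(sum of squared differences). (9--6)^2=225, (2--8)^2=100, (8-6)^2=4. Sum = 329.

sqrt(329)


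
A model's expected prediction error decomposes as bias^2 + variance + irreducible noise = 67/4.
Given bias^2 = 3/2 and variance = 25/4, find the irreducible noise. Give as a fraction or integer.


Total error = bias^2 + variance + irreducible noise. So irreducible noise = 67/4 - 3/2 - 25/4 = 9.

9


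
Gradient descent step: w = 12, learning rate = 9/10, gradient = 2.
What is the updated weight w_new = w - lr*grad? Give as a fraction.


w_new = 12 - 9/10 * 2 = 12 - 9/5 = 51/5.

51/5


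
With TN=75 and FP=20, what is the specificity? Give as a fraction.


Specificity = TN / (TN + FP) = 75 / 95 = 15/19.

15/19


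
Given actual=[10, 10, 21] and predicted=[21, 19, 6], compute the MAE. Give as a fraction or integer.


MAE = (1/3) * (|10-21|=11 + |10-19|=9 + |21-6|=15). Sum = 35. MAE = 35/3.

35/3


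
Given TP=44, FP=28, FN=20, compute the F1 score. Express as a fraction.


Precision = 44/72 = 11/18. Recall = 44/64 = 11/16. F1 = 2*P*R/(P+R) = 11/17.

11/17


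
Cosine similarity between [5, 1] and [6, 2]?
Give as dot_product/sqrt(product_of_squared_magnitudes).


dot = 32. |a|^2 = 26, |b|^2 = 40. cos = 32/sqrt(1040).

32/sqrt(1040)


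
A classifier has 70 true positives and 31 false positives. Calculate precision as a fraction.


Precision = TP / (TP + FP) = 70 / 101 = 70/101.

70/101


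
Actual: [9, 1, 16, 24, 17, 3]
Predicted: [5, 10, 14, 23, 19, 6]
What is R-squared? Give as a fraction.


Mean(y) = 35/3. SS_res = 115. SS_tot = 1186/3. R^2 = 1 - 115/(1186/3) = 841/1186.

841/1186


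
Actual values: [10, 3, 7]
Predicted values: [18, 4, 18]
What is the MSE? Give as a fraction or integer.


MSE = (1/3) * ((10-18)^2=64 + (3-4)^2=1 + (7-18)^2=121). Sum = 186. MSE = 62.

62


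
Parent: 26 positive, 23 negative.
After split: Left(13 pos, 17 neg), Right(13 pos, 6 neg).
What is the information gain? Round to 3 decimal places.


H(parent) = 0.9973. H(left) = 0.9871, H(right) = 0.8997. Weighted = (30/49)*0.9871 + (19/49)*0.8997 = 0.9532. IG = 0.9973 - 0.9532 = 0.0441, which rounds to 0.044.

0.044


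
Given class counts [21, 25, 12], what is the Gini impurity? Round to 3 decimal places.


Total = 58. Proportions: 21/58, 25/58, 12/58. sum(p_i^2) = 0.3597. Gini = 1 - 0.3597 = 0.6403, which rounds to 0.640.

0.640


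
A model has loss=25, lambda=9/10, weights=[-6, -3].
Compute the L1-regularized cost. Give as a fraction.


L1 norm = sum(|w|) = 9. J = 25 + 9/10 * 9 = 331/10.

331/10


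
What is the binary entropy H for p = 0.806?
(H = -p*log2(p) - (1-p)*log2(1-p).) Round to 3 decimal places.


H = -0.806*log2(0.806) - 0.194*log2(0.194) = 0.710.

0.710


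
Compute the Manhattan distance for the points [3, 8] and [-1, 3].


d = sum of absolute differences: |3--1|=4 + |8-3|=5 = 9.

9


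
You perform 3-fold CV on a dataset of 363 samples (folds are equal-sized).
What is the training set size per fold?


Each validation fold has 363/3 = 121 samples. Training set = 363 - 121 = 242.

242


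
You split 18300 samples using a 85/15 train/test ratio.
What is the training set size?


Test set = 18300 * 15% = 2745. Training set = 18300 - 2745 = 15555.

15555


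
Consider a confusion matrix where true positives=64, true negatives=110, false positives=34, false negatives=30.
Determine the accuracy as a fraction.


Accuracy = (TP + TN) / (TP + TN + FP + FN) = (64 + 110) / 238 = 87/119.

87/119


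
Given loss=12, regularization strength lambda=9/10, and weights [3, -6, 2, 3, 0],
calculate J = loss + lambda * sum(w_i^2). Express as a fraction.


L2 sq norm = sum(w^2) = 58. J = 12 + 9/10 * 58 = 321/5.

321/5


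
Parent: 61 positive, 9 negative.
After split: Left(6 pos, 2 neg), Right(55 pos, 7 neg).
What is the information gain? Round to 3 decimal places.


H(parent) = 0.5535. H(left) = 0.8113, H(right) = 0.5086. Weighted = (8/70)*0.8113 + (62/70)*0.5086 = 0.5432. IG = 0.5535 - 0.5432 = 0.0103, which rounds to 0.010.

0.010


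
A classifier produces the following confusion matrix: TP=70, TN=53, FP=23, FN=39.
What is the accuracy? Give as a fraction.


Accuracy = (TP + TN) / (TP + TN + FP + FN) = (70 + 53) / 185 = 123/185.

123/185


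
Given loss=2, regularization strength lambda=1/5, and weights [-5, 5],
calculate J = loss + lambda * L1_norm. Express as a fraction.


L1 norm = sum(|w|) = 10. J = 2 + 1/5 * 10 = 4.

4


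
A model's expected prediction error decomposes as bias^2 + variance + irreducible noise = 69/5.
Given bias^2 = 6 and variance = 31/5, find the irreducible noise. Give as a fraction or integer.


Total error = bias^2 + variance + irreducible noise. So irreducible noise = 69/5 - 6 - 31/5 = 8/5.

8/5


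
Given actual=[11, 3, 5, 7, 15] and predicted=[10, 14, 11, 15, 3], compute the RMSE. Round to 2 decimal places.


MSE = 73.2000. RMSE = sqrt(73.2000) = 8.56.

8.56


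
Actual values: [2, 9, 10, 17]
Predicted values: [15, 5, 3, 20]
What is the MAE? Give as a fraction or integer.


MAE = (1/4) * (|2-15|=13 + |9-5|=4 + |10-3|=7 + |17-20|=3). Sum = 27. MAE = 27/4.

27/4


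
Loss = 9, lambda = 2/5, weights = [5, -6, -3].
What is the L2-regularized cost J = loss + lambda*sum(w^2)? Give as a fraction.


L2 sq norm = sum(w^2) = 70. J = 9 + 2/5 * 70 = 37.

37


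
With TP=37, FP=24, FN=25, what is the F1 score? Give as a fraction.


Precision = 37/61 = 37/61. Recall = 37/62 = 37/62. F1 = 2*P*R/(P+R) = 74/123.

74/123


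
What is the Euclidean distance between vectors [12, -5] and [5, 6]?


d = sqrt(sum of squared differences). (12-5)^2=49, (-5-6)^2=121. Sum = 170.

sqrt(170)


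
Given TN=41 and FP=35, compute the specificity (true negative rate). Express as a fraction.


Specificity = TN / (TN + FP) = 41 / 76 = 41/76.

41/76


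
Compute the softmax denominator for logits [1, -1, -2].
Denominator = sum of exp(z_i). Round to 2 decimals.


Denom = e^1=2.7183 + e^-1=0.3679 + e^-2=0.1353. Sum = 3.2215, which rounds to 3.22.

3.22


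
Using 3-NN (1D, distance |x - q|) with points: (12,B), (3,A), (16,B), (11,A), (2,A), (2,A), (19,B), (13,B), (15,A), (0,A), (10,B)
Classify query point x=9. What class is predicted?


Distances: |12-9|=3, |3-9|=6, |16-9|=7, |11-9|=2, |2-9|=7, |2-9|=7, |19-9|=10, |13-9|=4, |15-9|=6, |0-9|=9, |10-9|=1. 3 nearest: (10,B), (11,A), (12,B). Counts: {'B': 2, 'A': 1}. Majority class: B.

B


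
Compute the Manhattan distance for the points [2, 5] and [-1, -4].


d = sum of absolute differences: |2--1|=3 + |5--4|=9 = 12.

12


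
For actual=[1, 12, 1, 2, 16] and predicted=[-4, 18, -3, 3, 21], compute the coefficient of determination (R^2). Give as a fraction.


Mean(y) = 32/5. SS_res = 103. SS_tot = 1006/5. R^2 = 1 - 103/(1006/5) = 491/1006.

491/1006


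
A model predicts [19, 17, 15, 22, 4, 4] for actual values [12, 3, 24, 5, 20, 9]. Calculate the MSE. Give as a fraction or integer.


MSE = (1/6) * ((12-19)^2=49 + (3-17)^2=196 + (24-15)^2=81 + (5-22)^2=289 + (20-4)^2=256 + (9-4)^2=25). Sum = 896. MSE = 448/3.

448/3


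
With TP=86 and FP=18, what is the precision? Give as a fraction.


Precision = TP / (TP + FP) = 86 / 104 = 43/52.

43/52


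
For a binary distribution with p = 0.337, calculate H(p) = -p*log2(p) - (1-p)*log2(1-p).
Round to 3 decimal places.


H = -0.337*log2(0.337) - 0.663*log2(0.663) = 0.922.

0.922


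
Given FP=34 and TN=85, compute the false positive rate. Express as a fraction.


FPR = FP / (FP + TN) = 34 / 119 = 2/7.

2/7


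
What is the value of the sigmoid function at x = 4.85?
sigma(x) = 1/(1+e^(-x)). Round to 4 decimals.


sigma(4.85) = 1/(1+e^(-4.85)) = 1/(1+0.007828) = 1/1.007828 = 0.9922.

0.9922


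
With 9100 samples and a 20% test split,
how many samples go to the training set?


Test set = 9100 * 20% = 1820. Training set = 9100 - 1820 = 7280.

7280


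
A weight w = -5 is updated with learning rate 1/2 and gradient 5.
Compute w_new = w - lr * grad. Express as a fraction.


w_new = -5 - 1/2 * 5 = -5 - 5/2 = -15/2.

-15/2


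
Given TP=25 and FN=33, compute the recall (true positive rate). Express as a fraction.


Recall = TP / (TP + FN) = 25 / 58 = 25/58.

25/58


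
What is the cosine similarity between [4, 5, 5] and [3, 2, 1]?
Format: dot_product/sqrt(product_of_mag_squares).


dot = 27. |a|^2 = 66, |b|^2 = 14. cos = 27/sqrt(924).

27/sqrt(924)


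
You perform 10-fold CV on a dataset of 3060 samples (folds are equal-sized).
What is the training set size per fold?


Each validation fold has 3060/10 = 306 samples. Training set = 3060 - 306 = 2754.

2754


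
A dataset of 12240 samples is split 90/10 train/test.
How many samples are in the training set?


Test set = 12240 * 10% = 1224. Training set = 12240 - 1224 = 11016.

11016


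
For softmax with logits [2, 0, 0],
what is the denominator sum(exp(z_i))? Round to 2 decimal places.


Denom = e^2=7.3891 + e^0=1.0000 + e^0=1.0000. Sum = 9.3891, which rounds to 9.39.

9.39


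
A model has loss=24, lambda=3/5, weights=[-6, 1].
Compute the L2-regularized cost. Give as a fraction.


L2 sq norm = sum(w^2) = 37. J = 24 + 3/5 * 37 = 231/5.

231/5


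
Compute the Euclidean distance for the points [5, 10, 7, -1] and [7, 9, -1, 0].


d = sqrt(sum of squared differences). (5-7)^2=4, (10-9)^2=1, (7--1)^2=64, (-1-0)^2=1. Sum = 70.

sqrt(70)


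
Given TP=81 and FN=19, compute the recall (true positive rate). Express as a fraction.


Recall = TP / (TP + FN) = 81 / 100 = 81/100.

81/100


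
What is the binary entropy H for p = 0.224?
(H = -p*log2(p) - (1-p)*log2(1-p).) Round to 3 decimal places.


H = -0.224*log2(0.224) - 0.776*log2(0.776) = 0.767.

0.767


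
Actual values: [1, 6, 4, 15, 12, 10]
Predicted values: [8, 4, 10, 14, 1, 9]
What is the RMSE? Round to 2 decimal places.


MSE = 35.3333. RMSE = sqrt(35.3333) = 5.94.

5.94


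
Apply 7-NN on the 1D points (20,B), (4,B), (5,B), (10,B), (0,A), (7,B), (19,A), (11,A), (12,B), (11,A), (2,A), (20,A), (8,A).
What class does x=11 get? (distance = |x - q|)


Distances: |20-11|=9, |4-11|=7, |5-11|=6, |10-11|=1, |0-11|=11, |7-11|=4, |19-11|=8, |11-11|=0, |12-11|=1, |11-11|=0, |2-11|=9, |20-11|=9, |8-11|=3. 7 nearest: (11,A), (11,A), (10,B), (12,B), (8,A), (7,B), (5,B). Counts: {'A': 3, 'B': 4}. Majority class: B.

B


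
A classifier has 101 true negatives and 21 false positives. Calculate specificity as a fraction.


Specificity = TN / (TN + FP) = 101 / 122 = 101/122.

101/122


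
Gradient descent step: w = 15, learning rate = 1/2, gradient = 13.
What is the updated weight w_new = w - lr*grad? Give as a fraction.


w_new = 15 - 1/2 * 13 = 15 - 13/2 = 17/2.

17/2


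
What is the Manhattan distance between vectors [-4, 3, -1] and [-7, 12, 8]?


d = sum of absolute differences: |-4--7|=3 + |3-12|=9 + |-1-8|=9 = 21.

21


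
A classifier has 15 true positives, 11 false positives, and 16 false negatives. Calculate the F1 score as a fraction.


Precision = 15/26 = 15/26. Recall = 15/31 = 15/31. F1 = 2*P*R/(P+R) = 10/19.

10/19


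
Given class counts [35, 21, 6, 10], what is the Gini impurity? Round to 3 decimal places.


Total = 72. Proportions: 35/72, 21/72, 6/72, 10/72. sum(p_i^2) = 0.3476. Gini = 1 - 0.3476 = 0.6524, which rounds to 0.652.

0.652


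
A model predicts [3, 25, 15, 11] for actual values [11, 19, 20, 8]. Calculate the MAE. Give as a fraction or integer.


MAE = (1/4) * (|11-3|=8 + |19-25|=6 + |20-15|=5 + |8-11|=3). Sum = 22. MAE = 11/2.

11/2


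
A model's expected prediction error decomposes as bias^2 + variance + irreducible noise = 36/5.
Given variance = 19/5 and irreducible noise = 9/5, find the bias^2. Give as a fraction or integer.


Total error = bias^2 + variance + irreducible noise. So bias^2 = 36/5 - 19/5 - 9/5 = 8/5.

8/5


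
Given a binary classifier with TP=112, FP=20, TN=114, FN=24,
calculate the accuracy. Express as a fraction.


Accuracy = (TP + TN) / (TP + TN + FP + FN) = (112 + 114) / 270 = 113/135.

113/135


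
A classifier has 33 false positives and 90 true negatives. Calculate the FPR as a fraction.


FPR = FP / (FP + TN) = 33 / 123 = 11/41.

11/41


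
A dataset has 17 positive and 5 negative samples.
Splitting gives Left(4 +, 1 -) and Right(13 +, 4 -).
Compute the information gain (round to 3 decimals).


H(parent) = 0.7732. H(left) = 0.7219, H(right) = 0.7871. Weighted = (5/22)*0.7219 + (17/22)*0.7871 = 0.7723. IG = 0.7732 - 0.7723 = 0.0009, which rounds to 0.001.

0.001


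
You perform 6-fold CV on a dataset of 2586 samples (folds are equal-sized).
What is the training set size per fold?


Each validation fold has 2586/6 = 431 samples. Training set = 2586 - 431 = 2155.

2155


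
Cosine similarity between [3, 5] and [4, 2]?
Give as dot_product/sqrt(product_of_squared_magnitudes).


dot = 22. |a|^2 = 34, |b|^2 = 20. cos = 22/sqrt(680).

22/sqrt(680)


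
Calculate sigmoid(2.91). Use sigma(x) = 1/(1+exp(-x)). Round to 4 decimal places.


sigma(2.91) = 1/(1+e^(-2.91)) = 1/(1+0.054476) = 1/1.054476 = 0.9483.

0.9483


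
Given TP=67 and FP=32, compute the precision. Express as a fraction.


Precision = TP / (TP + FP) = 67 / 99 = 67/99.

67/99


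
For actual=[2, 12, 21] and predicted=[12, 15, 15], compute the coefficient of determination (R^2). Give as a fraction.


Mean(y) = 35/3. SS_res = 145. SS_tot = 542/3. R^2 = 1 - 145/(542/3) = 107/542.

107/542


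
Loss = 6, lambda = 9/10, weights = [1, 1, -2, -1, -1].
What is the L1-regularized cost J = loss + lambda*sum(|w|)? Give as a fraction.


L1 norm = sum(|w|) = 6. J = 6 + 9/10 * 6 = 57/5.

57/5


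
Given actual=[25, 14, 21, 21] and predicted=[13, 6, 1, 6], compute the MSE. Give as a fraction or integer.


MSE = (1/4) * ((25-13)^2=144 + (14-6)^2=64 + (21-1)^2=400 + (21-6)^2=225). Sum = 833. MSE = 833/4.

833/4


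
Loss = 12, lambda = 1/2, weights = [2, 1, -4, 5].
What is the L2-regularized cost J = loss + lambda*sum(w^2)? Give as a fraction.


L2 sq norm = sum(w^2) = 46. J = 12 + 1/2 * 46 = 35.

35


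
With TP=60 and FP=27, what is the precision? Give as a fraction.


Precision = TP / (TP + FP) = 60 / 87 = 20/29.

20/29


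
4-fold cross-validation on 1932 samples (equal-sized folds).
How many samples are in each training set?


Each validation fold has 1932/4 = 483 samples. Training set = 1932 - 483 = 1449.

1449


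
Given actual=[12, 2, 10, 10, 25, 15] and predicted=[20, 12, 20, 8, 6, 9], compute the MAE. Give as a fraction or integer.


MAE = (1/6) * (|12-20|=8 + |2-12|=10 + |10-20|=10 + |10-8|=2 + |25-6|=19 + |15-9|=6). Sum = 55. MAE = 55/6.

55/6


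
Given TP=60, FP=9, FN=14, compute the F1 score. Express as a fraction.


Precision = 60/69 = 20/23. Recall = 60/74 = 30/37. F1 = 2*P*R/(P+R) = 120/143.

120/143


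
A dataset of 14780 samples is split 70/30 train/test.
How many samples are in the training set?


Test set = 14780 * 30% = 4434. Training set = 14780 - 4434 = 10346.

10346


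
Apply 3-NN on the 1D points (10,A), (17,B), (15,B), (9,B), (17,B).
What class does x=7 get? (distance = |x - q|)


Distances: |10-7|=3, |17-7|=10, |15-7|=8, |9-7|=2, |17-7|=10. 3 nearest: (9,B), (10,A), (15,B). Counts: {'B': 2, 'A': 1}. Majority class: B.

B


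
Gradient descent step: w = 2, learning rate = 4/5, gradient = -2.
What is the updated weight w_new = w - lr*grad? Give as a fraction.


w_new = 2 - 4/5 * -2 = 2 - -8/5 = 18/5.

18/5


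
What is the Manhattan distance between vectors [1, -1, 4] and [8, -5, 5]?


d = sum of absolute differences: |1-8|=7 + |-1--5|=4 + |4-5|=1 = 12.

12


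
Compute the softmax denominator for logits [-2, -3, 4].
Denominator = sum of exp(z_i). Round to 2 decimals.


Denom = e^-2=0.1353 + e^-3=0.0498 + e^4=54.5982. Sum = 54.7833, which rounds to 54.78.

54.78


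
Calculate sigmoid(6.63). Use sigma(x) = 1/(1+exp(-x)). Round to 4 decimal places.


sigma(6.63) = 1/(1+e^(-6.63)) = 1/(1+0.001320) = 1/1.001320 = 0.9987.

0.9987


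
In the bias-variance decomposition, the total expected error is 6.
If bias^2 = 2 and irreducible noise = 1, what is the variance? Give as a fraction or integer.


Total error = bias^2 + variance + irreducible noise. So variance = 6 - 2 - 1 = 3.

3


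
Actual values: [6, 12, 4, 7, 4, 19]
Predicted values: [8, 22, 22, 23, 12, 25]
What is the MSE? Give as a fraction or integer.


MSE = (1/6) * ((6-8)^2=4 + (12-22)^2=100 + (4-22)^2=324 + (7-23)^2=256 + (4-12)^2=64 + (19-25)^2=36). Sum = 784. MSE = 392/3.

392/3


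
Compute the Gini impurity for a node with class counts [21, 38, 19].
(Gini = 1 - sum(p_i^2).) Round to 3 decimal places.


Total = 78. Proportions: 21/78, 38/78, 19/78. sum(p_i^2) = 0.3692. Gini = 1 - 0.3692 = 0.6308, which rounds to 0.631.

0.631


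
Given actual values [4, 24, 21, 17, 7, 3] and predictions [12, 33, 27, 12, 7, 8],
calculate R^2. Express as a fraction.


Mean(y) = 38/3. SS_res = 231. SS_tot = 1252/3. R^2 = 1 - 231/(1252/3) = 559/1252.

559/1252


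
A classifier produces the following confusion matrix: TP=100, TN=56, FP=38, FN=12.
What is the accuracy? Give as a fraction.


Accuracy = (TP + TN) / (TP + TN + FP + FN) = (100 + 56) / 206 = 78/103.

78/103


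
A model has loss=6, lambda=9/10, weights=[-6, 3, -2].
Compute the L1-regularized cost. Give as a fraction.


L1 norm = sum(|w|) = 11. J = 6 + 9/10 * 11 = 159/10.

159/10


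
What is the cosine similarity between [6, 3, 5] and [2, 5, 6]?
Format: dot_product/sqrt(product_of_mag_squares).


dot = 57. |a|^2 = 70, |b|^2 = 65. cos = 57/sqrt(4550).

57/sqrt(4550)


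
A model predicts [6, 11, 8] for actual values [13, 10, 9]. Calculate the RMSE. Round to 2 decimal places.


MSE = 17.0000. RMSE = sqrt(17.0000) = 4.12.

4.12


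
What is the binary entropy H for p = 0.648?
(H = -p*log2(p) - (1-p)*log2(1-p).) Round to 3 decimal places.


H = -0.648*log2(0.648) - 0.352*log2(0.352) = 0.936.

0.936


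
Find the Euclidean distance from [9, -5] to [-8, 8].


d = sqrt(sum of squared differences). (9--8)^2=289, (-5-8)^2=169. Sum = 458.

sqrt(458)


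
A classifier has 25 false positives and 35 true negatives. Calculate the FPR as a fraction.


FPR = FP / (FP + TN) = 25 / 60 = 5/12.

5/12


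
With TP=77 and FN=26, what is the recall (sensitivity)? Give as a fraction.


Recall = TP / (TP + FN) = 77 / 103 = 77/103.

77/103


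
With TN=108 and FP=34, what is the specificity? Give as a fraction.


Specificity = TN / (TN + FP) = 108 / 142 = 54/71.

54/71


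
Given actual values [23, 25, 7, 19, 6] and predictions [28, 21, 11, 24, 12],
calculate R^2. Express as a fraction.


Mean(y) = 16. SS_res = 118. SS_tot = 320. R^2 = 1 - 118/(320) = 101/160.

101/160


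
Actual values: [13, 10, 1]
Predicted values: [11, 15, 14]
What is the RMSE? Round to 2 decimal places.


MSE = 66.0000. RMSE = sqrt(66.0000) = 8.12.

8.12


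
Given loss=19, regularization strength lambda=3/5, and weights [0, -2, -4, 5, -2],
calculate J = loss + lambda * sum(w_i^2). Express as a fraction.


L2 sq norm = sum(w^2) = 49. J = 19 + 3/5 * 49 = 242/5.

242/5


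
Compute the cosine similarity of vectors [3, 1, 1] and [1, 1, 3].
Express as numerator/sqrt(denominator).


dot = 7. |a|^2 = 11, |b|^2 = 11. cos = 7/sqrt(121).

7/sqrt(121)


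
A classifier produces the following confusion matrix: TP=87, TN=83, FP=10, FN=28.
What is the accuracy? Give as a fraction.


Accuracy = (TP + TN) / (TP + TN + FP + FN) = (87 + 83) / 208 = 85/104.

85/104


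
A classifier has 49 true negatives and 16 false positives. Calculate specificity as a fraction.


Specificity = TN / (TN + FP) = 49 / 65 = 49/65.

49/65


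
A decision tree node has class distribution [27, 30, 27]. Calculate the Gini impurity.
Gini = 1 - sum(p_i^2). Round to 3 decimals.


Total = 84. Proportions: 27/84, 30/84, 27/84. sum(p_i^2) = 0.3342. Gini = 1 - 0.3342 = 0.6658, which rounds to 0.666.

0.666


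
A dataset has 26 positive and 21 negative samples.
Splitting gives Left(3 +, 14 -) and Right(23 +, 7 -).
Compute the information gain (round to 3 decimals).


H(parent) = 0.9918. H(left) = 0.6723, H(right) = 0.7838. Weighted = (17/47)*0.6723 + (30/47)*0.7838 = 0.7435. IG = 0.9918 - 0.7435 = 0.2483, which rounds to 0.248.

0.248


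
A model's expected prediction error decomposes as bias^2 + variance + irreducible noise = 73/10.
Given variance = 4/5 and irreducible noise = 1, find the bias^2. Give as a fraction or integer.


Total error = bias^2 + variance + irreducible noise. So bias^2 = 73/10 - 4/5 - 1 = 11/2.

11/2


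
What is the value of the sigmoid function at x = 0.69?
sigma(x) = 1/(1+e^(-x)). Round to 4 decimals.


sigma(0.69) = 1/(1+e^(-0.69)) = 1/(1+0.501576) = 1/1.501576 = 0.6660.

0.6660


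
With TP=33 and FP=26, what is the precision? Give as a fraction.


Precision = TP / (TP + FP) = 33 / 59 = 33/59.

33/59


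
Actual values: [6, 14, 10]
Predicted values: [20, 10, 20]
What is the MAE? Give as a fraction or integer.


MAE = (1/3) * (|6-20|=14 + |14-10|=4 + |10-20|=10). Sum = 28. MAE = 28/3.

28/3


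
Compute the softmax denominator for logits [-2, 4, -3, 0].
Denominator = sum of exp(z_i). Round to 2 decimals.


Denom = e^-2=0.1353 + e^4=54.5982 + e^-3=0.0498 + e^0=1.0000. Sum = 55.7833, which rounds to 55.78.

55.78


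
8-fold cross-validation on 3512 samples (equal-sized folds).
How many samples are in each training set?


Each validation fold has 3512/8 = 439 samples. Training set = 3512 - 439 = 3073.

3073


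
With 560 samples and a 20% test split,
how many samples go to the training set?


Test set = 560 * 20% = 112. Training set = 560 - 112 = 448.

448


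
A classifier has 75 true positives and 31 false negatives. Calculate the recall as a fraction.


Recall = TP / (TP + FN) = 75 / 106 = 75/106.

75/106


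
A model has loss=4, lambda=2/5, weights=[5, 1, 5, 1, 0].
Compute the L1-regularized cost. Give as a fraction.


L1 norm = sum(|w|) = 12. J = 4 + 2/5 * 12 = 44/5.

44/5


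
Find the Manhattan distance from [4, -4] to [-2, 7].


d = sum of absolute differences: |4--2|=6 + |-4-7|=11 = 17.

17


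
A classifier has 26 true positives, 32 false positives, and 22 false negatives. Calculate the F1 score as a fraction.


Precision = 26/58 = 13/29. Recall = 26/48 = 13/24. F1 = 2*P*R/(P+R) = 26/53.

26/53


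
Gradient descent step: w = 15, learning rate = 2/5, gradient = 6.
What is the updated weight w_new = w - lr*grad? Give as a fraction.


w_new = 15 - 2/5 * 6 = 15 - 12/5 = 63/5.

63/5


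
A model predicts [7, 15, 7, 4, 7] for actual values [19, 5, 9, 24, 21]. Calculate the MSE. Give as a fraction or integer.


MSE = (1/5) * ((19-7)^2=144 + (5-15)^2=100 + (9-7)^2=4 + (24-4)^2=400 + (21-7)^2=196). Sum = 844. MSE = 844/5.

844/5


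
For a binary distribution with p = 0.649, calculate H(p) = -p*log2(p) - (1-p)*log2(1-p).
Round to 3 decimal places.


H = -0.649*log2(0.649) - 0.351*log2(0.351) = 0.935.

0.935


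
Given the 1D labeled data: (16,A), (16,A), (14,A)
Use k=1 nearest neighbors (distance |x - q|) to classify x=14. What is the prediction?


Distances: |16-14|=2, |16-14|=2, |14-14|=0. 1 nearest: (14,A). Counts: {'A': 1}. Majority class: A.

A


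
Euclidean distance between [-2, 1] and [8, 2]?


d = sqrt(sum of squared differences). (-2-8)^2=100, (1-2)^2=1. Sum = 101.

sqrt(101)


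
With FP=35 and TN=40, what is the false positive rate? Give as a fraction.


FPR = FP / (FP + TN) = 35 / 75 = 7/15.

7/15


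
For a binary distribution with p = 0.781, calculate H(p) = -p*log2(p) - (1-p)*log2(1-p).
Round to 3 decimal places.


H = -0.781*log2(0.781) - 0.219*log2(0.219) = 0.758.

0.758


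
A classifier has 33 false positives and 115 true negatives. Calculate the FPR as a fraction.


FPR = FP / (FP + TN) = 33 / 148 = 33/148.

33/148


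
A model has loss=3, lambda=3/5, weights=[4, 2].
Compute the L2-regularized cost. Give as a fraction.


L2 sq norm = sum(w^2) = 20. J = 3 + 3/5 * 20 = 15.

15


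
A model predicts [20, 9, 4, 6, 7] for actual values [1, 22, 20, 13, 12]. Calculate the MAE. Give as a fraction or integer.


MAE = (1/5) * (|1-20|=19 + |22-9|=13 + |20-4|=16 + |13-6|=7 + |12-7|=5). Sum = 60. MAE = 12.

12


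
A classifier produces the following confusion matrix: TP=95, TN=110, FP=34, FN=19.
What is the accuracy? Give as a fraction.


Accuracy = (TP + TN) / (TP + TN + FP + FN) = (95 + 110) / 258 = 205/258.

205/258


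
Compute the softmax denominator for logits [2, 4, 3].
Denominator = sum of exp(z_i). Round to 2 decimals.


Denom = e^2=7.3891 + e^4=54.5982 + e^3=20.0855. Sum = 82.0728, which rounds to 82.07.

82.07
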